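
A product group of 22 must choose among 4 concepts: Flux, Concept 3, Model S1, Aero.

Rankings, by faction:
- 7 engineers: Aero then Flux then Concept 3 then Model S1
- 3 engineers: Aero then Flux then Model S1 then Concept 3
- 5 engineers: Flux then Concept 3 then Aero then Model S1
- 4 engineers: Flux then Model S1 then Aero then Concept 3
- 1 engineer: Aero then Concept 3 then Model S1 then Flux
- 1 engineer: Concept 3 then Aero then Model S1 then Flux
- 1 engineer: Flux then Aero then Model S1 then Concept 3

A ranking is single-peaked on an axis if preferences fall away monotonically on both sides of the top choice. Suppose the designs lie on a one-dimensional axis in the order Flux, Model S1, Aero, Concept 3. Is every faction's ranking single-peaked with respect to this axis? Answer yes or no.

no

Axis positions: Flux=1, Model S1=2, Aero=3, Concept 3=4.
Faction 1: ranking walks positions 3-1-4-2; Flux is ranked above Model S1 even though Model S1 lies between Flux and the peak Aero on the axis — preferences dip and rise again. Not single-peaked.
Faction 2: ranking walks positions 3-1-2-4; Flux is ranked above Model S1 even though Model S1 lies between Flux and the peak Aero on the axis — preferences dip and rise again. Not single-peaked.
Faction 3: ranking walks positions 1-4-3-2; Concept 3 is ranked above Model S1 even though Model S1 lies between Concept 3 and the peak Flux on the axis — preferences dip and rise again. Not single-peaked.
Faction 4 (peak Flux at position 1): ranking walks positions 1-2-3-4, expanding outward from the peak — single-peaked.
Faction 5 (peak Aero at position 3): ranking walks positions 3-4-2-1, expanding outward from the peak — single-peaked.
Faction 6 (peak Concept 3 at position 4): ranking walks positions 4-3-2-1, expanding outward from the peak — single-peaked.
Faction 7: ranking walks positions 1-3-2-4; Aero is ranked above Model S1 even though Model S1 lies between Aero and the peak Flux on the axis — preferences dip and rise again. Not single-peaked.
Faction 1 violates single-peakedness, so the profile is not single-peaked on this axis.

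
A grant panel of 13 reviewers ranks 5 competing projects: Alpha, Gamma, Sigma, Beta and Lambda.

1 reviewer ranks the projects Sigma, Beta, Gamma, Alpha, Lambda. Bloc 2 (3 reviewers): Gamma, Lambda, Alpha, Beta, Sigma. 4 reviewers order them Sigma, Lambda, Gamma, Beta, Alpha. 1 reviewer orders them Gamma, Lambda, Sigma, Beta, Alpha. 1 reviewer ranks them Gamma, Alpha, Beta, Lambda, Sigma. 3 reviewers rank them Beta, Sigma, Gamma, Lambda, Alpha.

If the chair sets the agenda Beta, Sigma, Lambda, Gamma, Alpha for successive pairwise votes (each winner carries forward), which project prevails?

Round 1: Beta vs Sigma — 7–6, Beta advances.
Round 2: Beta vs Lambda — 5–8, Lambda advances.
Round 3: Lambda vs Gamma — 4–9, Gamma advances.
Round 4: Gamma vs Alpha — 13–0, Gamma advances.
Gamma survives the agenda.

Gamma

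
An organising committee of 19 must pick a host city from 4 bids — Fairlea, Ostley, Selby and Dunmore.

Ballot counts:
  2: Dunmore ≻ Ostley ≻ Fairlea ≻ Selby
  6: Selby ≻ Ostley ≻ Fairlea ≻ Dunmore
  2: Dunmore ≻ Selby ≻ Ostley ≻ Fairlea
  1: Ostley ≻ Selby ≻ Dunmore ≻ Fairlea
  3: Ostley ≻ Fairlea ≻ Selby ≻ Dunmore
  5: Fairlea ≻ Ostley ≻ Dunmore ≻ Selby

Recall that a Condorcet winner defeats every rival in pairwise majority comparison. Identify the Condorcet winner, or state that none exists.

Check each pair by majority over 19 ballots:
Fairlea vs Ostley: 5 to 14, Ostley.
Fairlea vs Selby: Fairlea, 10–9.
Fairlea vs Dunmore: 14 to 5, Fairlea.
Ostley–Selby: Ostley 11–8.
Ostley vs Dunmore: 6+1+3+5 = 15 for Ostley, 4 for Dunmore — Ostley by 15–4.
Selby–Dunmore: Selby 10–9.
Ostley defeats every rival head-to-head and is the Condorcet winner.

Ostley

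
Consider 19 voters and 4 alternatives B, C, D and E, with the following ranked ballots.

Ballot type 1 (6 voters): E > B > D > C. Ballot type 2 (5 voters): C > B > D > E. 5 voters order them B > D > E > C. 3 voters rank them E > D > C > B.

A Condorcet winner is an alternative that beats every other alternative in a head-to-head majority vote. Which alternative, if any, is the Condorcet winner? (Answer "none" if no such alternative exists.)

Head-to-head results (19 voters):
B vs C: 6+5 = 11 for B, 8 for C — B by 11–8.
B vs D: 16 to 3, B.
B–E: B 10–9.
C vs D: C is ranked higher on 5 ballots, D on 14. D wins 14–5.
C vs E: E wins 14–5.
D vs E: D wins 10–9.
B wins every pairwise contest, so B is the Condorcet winner.

B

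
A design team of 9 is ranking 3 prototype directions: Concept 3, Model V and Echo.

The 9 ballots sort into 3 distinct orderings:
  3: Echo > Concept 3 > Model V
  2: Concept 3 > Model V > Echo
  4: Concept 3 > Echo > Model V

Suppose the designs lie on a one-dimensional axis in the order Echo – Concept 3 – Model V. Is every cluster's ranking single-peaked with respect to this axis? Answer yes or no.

yes

Axis positions: Echo=1, Concept 3=2, Model V=3.
Cluster 1 (peak Echo at position 1): ranking walks positions 1-2-3, expanding outward from the peak — single-peaked.
Cluster 2 (peak Concept 3 at position 2): ranking walks positions 2-3-1, expanding outward from the peak — single-peaked.
Cluster 3 (peak Concept 3 at position 2): ranking walks positions 2-1-3, expanding outward from the peak — single-peaked.
Every ranking is single-peaked on this axis.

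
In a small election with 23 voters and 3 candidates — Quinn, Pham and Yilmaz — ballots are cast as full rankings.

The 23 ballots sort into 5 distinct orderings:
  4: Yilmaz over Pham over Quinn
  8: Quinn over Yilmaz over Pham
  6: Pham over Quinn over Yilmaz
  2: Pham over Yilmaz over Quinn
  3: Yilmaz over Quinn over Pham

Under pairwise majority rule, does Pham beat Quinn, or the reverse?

Pham

Ballots ranking Pham above Quinn: 4 + 6 + 2 = 12.
Ballots ranking Quinn above Pham: 23 − 12 = 11.
Pham wins the head-to-head 12–11.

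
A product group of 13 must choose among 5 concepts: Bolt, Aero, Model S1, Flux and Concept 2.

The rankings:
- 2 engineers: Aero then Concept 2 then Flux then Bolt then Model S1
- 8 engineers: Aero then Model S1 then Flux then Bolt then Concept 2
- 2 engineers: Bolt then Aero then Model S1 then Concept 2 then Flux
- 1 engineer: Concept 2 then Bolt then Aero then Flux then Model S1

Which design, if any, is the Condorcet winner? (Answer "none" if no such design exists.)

Aero

Pairwise majorities:
Bolt vs Aero: Bolt is ranked higher on 2+1 = 3 ballots, Aero on 10. Aero wins 10–3.
Bolt vs Model S1: 2+2+1 = 5 for Bolt, 8 for Model S1 — Model S1 by 8–5.
Bolt vs Flux: 3 to 10, Flux.
Bolt vs Concept 2: 8+2 = 10 for Bolt, 3 for Concept 2 — Bolt by 10–3.
Aero vs Model S1: 2+8+2+1 = 13 for Aero, 0 for Model S1 — Aero by 13–0.
Aero vs Flux: Aero preferred on 2+8+2+1 = 13 ballots; Aero wins 13–0.
Aero vs Concept 2: Aero preferred on 2+8+2 = 12 ballots; Aero wins 12–1.
Model S1 vs Flux: 8+2 = 10 for Model S1, 3 for Flux — Model S1 by 10–3.
Model S1 vs Concept 2: 10 to 3, Model S1.
Flux vs Concept 2: Flux preferred on 8 ballots; Flux wins 8–5.
Aero beats each of Bolt, Model S1, Flux, Concept 2 — Aero is the Condorcet winner.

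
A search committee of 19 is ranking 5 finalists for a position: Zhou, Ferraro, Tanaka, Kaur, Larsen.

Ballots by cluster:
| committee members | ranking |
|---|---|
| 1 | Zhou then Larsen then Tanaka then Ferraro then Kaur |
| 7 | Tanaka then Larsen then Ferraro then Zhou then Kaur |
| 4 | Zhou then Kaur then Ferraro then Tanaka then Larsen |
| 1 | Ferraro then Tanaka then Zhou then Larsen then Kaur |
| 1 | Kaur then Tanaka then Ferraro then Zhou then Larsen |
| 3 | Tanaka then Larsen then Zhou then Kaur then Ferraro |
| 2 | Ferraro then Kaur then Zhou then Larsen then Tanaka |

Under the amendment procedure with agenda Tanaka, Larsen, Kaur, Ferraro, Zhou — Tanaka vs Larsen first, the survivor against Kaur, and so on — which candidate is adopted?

Tanaka

Round 1: Tanaka vs Larsen — 16–3, Tanaka advances.
Round 2: Tanaka vs Kaur — 12–7, Tanaka advances.
Round 3: Tanaka vs Ferraro — 12–7, Tanaka advances.
Round 4: Tanaka vs Zhou — 12–7, Tanaka advances.
The agenda winner is Tanaka.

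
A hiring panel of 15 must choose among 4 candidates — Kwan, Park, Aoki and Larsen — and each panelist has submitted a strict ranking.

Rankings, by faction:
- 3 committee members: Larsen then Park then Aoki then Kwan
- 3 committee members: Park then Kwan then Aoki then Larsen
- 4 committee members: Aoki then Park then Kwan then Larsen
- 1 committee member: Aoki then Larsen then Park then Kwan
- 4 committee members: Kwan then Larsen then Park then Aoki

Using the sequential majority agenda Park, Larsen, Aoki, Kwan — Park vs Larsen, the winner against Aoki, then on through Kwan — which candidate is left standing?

Round 1: Park vs Larsen — 7–8, Larsen advances.
Round 2: Larsen vs Aoki — 7–8, Aoki advances.
Round 3: Aoki vs Kwan — 8–7, Aoki advances.
Aoki survives the agenda.

Aoki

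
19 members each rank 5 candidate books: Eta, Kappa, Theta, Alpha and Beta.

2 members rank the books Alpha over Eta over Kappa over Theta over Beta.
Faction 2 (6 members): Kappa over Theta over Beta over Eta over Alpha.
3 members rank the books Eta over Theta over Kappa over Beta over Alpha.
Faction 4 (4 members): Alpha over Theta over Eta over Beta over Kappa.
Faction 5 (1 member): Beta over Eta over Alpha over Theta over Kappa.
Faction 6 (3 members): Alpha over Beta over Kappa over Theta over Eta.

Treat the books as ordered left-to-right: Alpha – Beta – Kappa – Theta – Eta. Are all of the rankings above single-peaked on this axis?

no

Axis positions: Alpha=1, Beta=2, Kappa=3, Theta=4, Eta=5.
Faction 1: ranking walks positions 1-5-3-4-2; Eta is ranked above Beta even though Beta lies between Eta and the peak Alpha on the axis — preferences dip and rise again. Not single-peaked.
Faction 2 (peak Kappa at position 3): ranking walks positions 3-4-2-5-1, expanding outward from the peak — single-peaked.
Faction 3 (peak Eta at position 5): ranking walks positions 5-4-3-2-1, expanding outward from the peak — single-peaked.
Faction 4: ranking walks positions 1-4-5-2-3; Theta is ranked above Beta even though Beta lies between Theta and the peak Alpha on the axis — preferences dip and rise again. Not single-peaked.
Faction 5: ranking walks positions 2-5-1-4-3; Eta is ranked above Kappa even though Kappa lies between Eta and the peak Beta on the axis — preferences dip and rise again. Not single-peaked.
Faction 6 (peak Alpha at position 1): ranking walks positions 1-2-3-4-5, expanding outward from the peak — single-peaked.
Faction 1 violates single-peakedness, so the profile is not single-peaked on this axis.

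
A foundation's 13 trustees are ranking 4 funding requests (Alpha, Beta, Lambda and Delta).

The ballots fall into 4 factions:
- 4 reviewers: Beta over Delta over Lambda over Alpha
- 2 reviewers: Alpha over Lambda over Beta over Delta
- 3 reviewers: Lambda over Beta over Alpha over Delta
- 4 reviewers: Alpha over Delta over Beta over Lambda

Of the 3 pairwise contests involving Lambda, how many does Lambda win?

1

Lambda against each rival (13 reviewers):
Lambda vs Alpha: 7 to 6, Lambda.
Lambda vs Beta: Lambda preferred on 2+3 = 5 ballots; Beta wins 8–5.
Lambda vs Delta: 5 to 8, Delta.
Lambda beats Alpha; loses to Beta, Delta — 1 pairwise win.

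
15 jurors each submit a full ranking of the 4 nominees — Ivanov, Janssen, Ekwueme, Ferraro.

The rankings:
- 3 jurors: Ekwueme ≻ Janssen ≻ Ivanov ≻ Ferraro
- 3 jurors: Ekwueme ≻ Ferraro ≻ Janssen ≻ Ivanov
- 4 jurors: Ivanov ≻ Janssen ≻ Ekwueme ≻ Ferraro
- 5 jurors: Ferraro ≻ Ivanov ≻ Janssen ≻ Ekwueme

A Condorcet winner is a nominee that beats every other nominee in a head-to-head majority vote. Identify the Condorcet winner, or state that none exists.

none

Pairwise majorities:
Ivanov vs Janssen: 4+5 = 9 for Ivanov, 6 for Janssen — Ivanov by 9–6.
Ivanov vs Ekwueme: 4+5 = 9 for Ivanov, 6 for Ekwueme — Ivanov by 9–6.
Ivanov vs Ferraro: 3+4 = 7 for Ivanov, 8 for Ferraro — Ferraro by 8–7.
Janssen vs Ekwueme: Janssen is ranked higher on 4+5 = 9 ballots, Ekwueme on 6. Janssen wins 9–6.
Janssen vs Ferraro: 7 to 8, Ferraro.
Ekwueme vs Ferraro: Ekwueme preferred on 3+3+4 = 10 ballots; Ekwueme wins 10–5.
No nominee is unbeaten: Ivanov loses to Ferraro; Janssen loses to Ivanov; Ekwueme loses to Ivanov; Ferraro loses to Ekwueme. In particular Ivanov beats Ekwueme beats Ferraro beats Ivanov is a majority cycle — no Condorcet winner exists.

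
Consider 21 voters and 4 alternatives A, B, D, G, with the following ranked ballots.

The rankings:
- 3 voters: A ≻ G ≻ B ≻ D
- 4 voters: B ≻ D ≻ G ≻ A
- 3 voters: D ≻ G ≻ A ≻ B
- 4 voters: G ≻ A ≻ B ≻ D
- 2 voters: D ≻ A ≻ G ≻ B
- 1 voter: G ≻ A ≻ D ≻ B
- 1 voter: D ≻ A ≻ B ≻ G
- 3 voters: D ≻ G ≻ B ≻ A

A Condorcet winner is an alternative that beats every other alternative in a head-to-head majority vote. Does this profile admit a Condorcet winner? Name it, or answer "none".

Check each pair by majority over 21 ballots:
A vs B: A, 14–7.
A–D: D 13–8.
A–G: G 15–6.
B–D: B 11–10.
B–G: G 16–5.
D vs G: D wins 13–8.
Every alternative loses at least once (A loses to D; B loses to A; D loses to B; G loses to D). The majority relation contains the cycle A → B → D → A, so there is no Condorcet winner.

none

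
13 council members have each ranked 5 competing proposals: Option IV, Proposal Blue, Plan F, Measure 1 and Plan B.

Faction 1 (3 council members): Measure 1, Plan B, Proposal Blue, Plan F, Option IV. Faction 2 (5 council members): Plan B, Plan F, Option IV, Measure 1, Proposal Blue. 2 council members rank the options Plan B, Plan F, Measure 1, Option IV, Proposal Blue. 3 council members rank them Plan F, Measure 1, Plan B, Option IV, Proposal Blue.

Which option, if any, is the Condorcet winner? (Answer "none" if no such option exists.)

Plan B

Head-to-head results (13 council members):
Option IV vs Proposal Blue: 10 to 3, Option IV.
Option IV vs Plan F: 0 to 13, Plan F.
Option IV vs Measure 1: 5 to 8, Measure 1.
Option IV vs Plan B: Option IV preferred on 0 ballots; Plan B wins 13–0.
Proposal Blue vs Plan F: 3 for Proposal Blue, 10 for Plan F — Plan F by 10–3.
Proposal Blue vs Measure 1: Proposal Blue is ranked higher on 0 ballots, Measure 1 on 13. Measure 1 wins 13–0.
Proposal Blue vs Plan B: Proposal Blue preferred on 0 ballots; Plan B wins 13–0.
Plan F vs Measure 1: Plan F preferred on 5+2+3 = 10 ballots; Plan F wins 10–3.
Plan F vs Plan B: Plan F preferred on 3 ballots; Plan B wins 10–3.
Measure 1 vs Plan B: 6 to 7, Plan B.
Plan B wins every pairwise contest, so Plan B is the Condorcet winner.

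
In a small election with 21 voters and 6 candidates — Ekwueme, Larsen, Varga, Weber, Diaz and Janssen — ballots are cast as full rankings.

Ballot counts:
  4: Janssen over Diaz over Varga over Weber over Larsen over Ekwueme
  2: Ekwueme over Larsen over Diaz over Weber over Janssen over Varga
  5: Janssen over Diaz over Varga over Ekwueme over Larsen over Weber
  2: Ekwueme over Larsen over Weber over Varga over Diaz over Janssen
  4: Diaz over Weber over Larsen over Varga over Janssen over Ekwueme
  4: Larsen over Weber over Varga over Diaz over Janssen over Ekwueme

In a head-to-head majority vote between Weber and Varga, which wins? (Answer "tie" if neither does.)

Weber

Ballots ranking Weber above Varga: 2 + 2 + 4 + 4 = 12.
Ballots ranking Varga above Weber: 21 − 12 = 9.
Weber wins the head-to-head 12–9.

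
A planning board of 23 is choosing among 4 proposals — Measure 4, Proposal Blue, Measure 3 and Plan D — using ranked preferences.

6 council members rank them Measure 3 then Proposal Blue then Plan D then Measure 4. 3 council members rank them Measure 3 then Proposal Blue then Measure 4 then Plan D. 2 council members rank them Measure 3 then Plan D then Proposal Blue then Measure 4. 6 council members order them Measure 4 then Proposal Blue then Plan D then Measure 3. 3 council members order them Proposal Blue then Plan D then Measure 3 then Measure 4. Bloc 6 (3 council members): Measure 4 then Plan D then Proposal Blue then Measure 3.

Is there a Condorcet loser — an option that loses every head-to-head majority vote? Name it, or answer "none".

none

Pairwise majorities:
Measure 4 vs Proposal Blue: Measure 4 preferred on 6+3 = 9 ballots; Proposal Blue wins 14–9.
Measure 4 vs Measure 3: Measure 4 preferred on 6+3 = 9 ballots; Measure 3 wins 14–9.
Measure 4 vs Plan D: Measure 4 wins 12–11.
Proposal Blue vs Measure 3: Proposal Blue wins 12–11.
Proposal Blue vs Plan D: 6+3+6+3 = 18 for Proposal Blue, 5 for Plan D — Proposal Blue by 18–5.
Measure 3 vs Plan D: 6+3+2 = 11 for Measure 3, 12 for Plan D — Plan D by 12–11.
Every option wins at least one matchup (Measure 4 beats Plan D; Proposal Blue beats Measure 4; Measure 3 beats Measure 4; Plan D beats Measure 3), so there is no Condorcet loser.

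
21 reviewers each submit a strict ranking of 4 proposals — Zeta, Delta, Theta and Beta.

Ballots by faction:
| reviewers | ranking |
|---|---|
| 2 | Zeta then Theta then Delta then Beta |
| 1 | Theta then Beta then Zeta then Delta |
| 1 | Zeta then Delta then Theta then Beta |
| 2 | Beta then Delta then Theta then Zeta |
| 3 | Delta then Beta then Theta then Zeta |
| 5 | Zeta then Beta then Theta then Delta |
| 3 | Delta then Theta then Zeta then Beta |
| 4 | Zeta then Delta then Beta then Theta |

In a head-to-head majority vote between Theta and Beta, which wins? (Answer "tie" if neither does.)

Ballots ranking Theta above Beta: 2 + 1 + 1 + 3 = 7.
Ballots ranking Beta above Theta: 21 − 7 = 14.
Beta wins the head-to-head 14–7.

Beta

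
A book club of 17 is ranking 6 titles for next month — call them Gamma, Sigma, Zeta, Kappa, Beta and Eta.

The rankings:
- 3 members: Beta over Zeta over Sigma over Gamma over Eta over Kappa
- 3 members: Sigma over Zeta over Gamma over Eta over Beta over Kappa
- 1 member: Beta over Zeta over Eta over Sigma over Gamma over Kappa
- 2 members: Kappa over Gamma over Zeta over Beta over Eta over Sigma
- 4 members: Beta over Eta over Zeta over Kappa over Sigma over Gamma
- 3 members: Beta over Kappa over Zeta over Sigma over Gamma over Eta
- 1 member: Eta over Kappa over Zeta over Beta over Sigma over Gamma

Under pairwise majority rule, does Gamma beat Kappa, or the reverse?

Ballots ranking Gamma above Kappa: 3 + 3 + 1 = 7.
Ballots ranking Kappa above Gamma: 17 − 7 = 10.
Kappa wins the head-to-head 10–7.

Kappa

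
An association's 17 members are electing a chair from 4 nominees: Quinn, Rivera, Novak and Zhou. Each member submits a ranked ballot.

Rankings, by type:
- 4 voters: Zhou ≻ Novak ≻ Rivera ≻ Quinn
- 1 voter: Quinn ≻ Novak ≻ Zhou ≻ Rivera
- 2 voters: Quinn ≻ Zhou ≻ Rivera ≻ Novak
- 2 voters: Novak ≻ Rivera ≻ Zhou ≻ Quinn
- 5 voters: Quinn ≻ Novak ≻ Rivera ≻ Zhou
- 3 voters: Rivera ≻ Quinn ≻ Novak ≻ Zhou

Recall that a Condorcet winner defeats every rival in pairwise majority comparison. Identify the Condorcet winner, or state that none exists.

none

Pairwise majorities:
Quinn vs Rivera: Quinn is ranked higher on 1+2+5 = 8 ballots, Rivera on 9. Rivera wins 9–8.
Quinn vs Novak: Quinn preferred on 1+2+5+3 = 11 ballots; Quinn wins 11–6.
Quinn vs Zhou: 11 to 6, Quinn.
Rivera–Novak: Novak 12–5.
Rivera vs Zhou: Rivera preferred on 2+5+3 = 10 ballots; Rivera wins 10–7.
Novak–Zhou: Novak 11–6.
Each candidate drops at least one matchup (Quinn loses to Rivera; Rivera loses to Novak; Novak loses to Quinn; Zhou loses to Quinn); the cycle Quinn → Novak → Rivera → Quinn rules out a Condorcet winner.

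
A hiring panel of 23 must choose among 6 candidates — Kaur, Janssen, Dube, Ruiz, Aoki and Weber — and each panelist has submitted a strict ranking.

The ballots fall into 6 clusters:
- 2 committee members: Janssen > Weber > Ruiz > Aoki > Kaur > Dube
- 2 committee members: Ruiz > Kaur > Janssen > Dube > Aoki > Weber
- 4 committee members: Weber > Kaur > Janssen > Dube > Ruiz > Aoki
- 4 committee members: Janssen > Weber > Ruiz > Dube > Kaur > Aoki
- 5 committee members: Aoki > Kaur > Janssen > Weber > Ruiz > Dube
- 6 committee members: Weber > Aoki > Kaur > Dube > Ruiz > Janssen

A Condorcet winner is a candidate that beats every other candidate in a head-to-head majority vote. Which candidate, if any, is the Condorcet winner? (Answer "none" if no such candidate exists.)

Head-to-head results (23 committee members):
Kaur–Janssen: Kaur 17–6.
Kaur vs Dube: Kaur, 19–4.
Kaur vs Ruiz: Kaur wins 15–8.
Kaur vs Aoki: Aoki, 13–10.
Kaur vs Weber: Weber, 16–7.
Janssen vs Dube: Janssen wins 17–6.
Janssen–Ruiz: Janssen 15–8.
Janssen vs Aoki: Janssen wins 12–11.
Janssen–Weber: Janssen 13–10.
Dube vs Ruiz: Ruiz wins 13–10.
Dube vs Aoki: Aoki, 13–10.
Dube vs Weber: Weber wins 21–2.
Ruiz vs Aoki: Ruiz wins 12–11.
Ruiz vs Weber: Weber wins 21–2.
Aoki vs Weber: Weber, 16–7.
Each candidate drops at least one matchup (Kaur loses to Aoki; Janssen loses to Kaur; Dube loses to Kaur; Ruiz loses to Kaur; Aoki loses to Janssen; Weber loses to Janssen); the cycle Kaur → Janssen → Aoki → Kaur rules out a Condorcet winner.

none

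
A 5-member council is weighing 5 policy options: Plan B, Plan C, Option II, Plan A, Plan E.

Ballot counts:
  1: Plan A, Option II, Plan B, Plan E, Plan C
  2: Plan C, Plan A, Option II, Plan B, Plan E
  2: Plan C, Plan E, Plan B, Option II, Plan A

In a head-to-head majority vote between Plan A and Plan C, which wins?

Ballots ranking Plan A above Plan C: 1.
Ballots ranking Plan C above Plan A: 5 − 1 = 4.
Plan C wins the head-to-head 4–1.

Plan C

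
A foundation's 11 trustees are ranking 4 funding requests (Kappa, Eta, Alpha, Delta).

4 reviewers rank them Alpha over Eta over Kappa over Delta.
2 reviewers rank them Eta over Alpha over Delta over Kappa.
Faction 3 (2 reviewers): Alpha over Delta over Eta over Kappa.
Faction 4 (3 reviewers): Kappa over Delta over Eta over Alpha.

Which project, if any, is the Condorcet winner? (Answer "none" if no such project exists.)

Alpha

Pairwise majorities:
Kappa vs Eta: Eta wins 8–3.
Kappa vs Alpha: Alpha wins 8–3.
Kappa vs Delta: Kappa wins 7–4.
Eta vs Alpha: Alpha wins 6–5.
Eta vs Delta: Eta preferred on 4+2 = 6 ballots; Eta wins 6–5.
Alpha vs Delta: Alpha, 8–3.
Only Alpha has no losses; Alpha is the Condorcet winner.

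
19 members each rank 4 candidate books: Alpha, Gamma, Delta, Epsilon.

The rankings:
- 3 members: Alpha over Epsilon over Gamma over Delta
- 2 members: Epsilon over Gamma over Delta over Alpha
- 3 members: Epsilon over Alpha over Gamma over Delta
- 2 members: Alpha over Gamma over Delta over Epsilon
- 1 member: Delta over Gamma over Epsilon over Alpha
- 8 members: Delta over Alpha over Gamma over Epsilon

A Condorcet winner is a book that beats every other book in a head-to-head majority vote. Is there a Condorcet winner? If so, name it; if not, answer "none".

none

Check each pair by majority over 19 ballots:
Alpha vs Gamma: Alpha is ranked higher on 3+3+2+8 = 16 ballots, Gamma on 3. Alpha wins 16–3.
Alpha vs Delta: 3+3+2 = 8 for Alpha, 11 for Delta — Delta by 11–8.
Alpha vs Epsilon: 13 to 6, Alpha.
Gamma vs Delta: Gamma is ranked higher on 3+2+3+2 = 10 ballots, Delta on 9. Gamma wins 10–9.
Gamma vs Epsilon: 2+1+8 = 11 for Gamma, 8 for Epsilon — Gamma by 11–8.
Delta vs Epsilon: 2+1+8 = 11 for Delta, 8 for Epsilon — Delta by 11–8.
Each book drops at least one matchup (Alpha loses to Delta; Gamma loses to Alpha; Delta loses to Gamma; Epsilon loses to Alpha); the cycle Alpha > Gamma > Delta > Alpha rules out a Condorcet winner.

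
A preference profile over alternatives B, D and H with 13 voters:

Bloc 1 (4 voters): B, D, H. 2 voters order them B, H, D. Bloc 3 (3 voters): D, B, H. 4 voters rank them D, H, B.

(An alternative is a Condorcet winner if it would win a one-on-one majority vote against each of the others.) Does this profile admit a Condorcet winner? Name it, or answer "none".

D

Check each pair by majority over 13 ballots:
B–D: D 7–6.
B vs H: B wins 9–4.
D vs H: D is ranked higher on 4+3+4 = 11 ballots, H on 2. D wins 11–2.
D beats each of B, H — D is the Condorcet winner.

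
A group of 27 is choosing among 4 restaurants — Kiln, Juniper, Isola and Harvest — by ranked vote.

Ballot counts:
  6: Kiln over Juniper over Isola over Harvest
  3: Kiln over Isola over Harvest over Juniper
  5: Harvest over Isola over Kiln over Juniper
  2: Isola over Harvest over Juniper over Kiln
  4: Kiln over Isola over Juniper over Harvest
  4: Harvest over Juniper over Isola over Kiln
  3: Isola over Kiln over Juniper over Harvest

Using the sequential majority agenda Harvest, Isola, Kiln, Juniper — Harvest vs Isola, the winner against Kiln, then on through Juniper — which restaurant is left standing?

Round 1: Harvest vs Isola — 9–18, Isola advances.
Round 2: Isola vs Kiln — 14–13, Isola advances.
Round 3: Isola vs Juniper — 17–10, Isola advances.
Isola survives the agenda.

Isola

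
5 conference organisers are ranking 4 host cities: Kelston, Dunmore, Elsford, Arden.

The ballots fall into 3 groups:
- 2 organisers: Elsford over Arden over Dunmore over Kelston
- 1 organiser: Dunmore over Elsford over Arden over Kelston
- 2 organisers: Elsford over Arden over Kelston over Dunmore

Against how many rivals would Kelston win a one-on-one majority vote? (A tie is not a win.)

Kelston against each rival (5 organisers):
Kelston vs Dunmore: Dunmore, 3–2.
Kelston vs Elsford: Elsford, 5–0.
Kelston vs Arden: Arden, 5–0.
Kelston beats no one; loses to Dunmore, Elsford, Arden — 0 pairwise wins.

0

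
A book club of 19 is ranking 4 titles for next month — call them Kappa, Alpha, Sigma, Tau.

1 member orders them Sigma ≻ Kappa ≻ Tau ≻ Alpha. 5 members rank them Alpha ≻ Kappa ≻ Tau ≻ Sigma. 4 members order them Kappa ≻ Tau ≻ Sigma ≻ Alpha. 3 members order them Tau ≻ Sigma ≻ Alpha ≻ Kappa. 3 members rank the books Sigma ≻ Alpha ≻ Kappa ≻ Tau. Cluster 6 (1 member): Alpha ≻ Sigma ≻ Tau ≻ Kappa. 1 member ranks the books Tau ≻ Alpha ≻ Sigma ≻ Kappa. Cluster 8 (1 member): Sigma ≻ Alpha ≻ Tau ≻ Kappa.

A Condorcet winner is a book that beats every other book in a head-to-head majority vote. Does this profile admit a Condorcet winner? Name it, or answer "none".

none

Head-to-head results (19 members):
Kappa vs Alpha: Alpha wins 14–5.
Kappa–Sigma: Sigma 10–9.
Kappa vs Tau: Kappa, 13–6.
Alpha vs Sigma: Alpha is ranked higher on 5+1+1 = 7 ballots, Sigma on 12. Sigma wins 12–7.
Alpha vs Tau: Alpha wins 10–9.
Sigma vs Tau: 1+3+1+1 = 6 for Sigma, 13 for Tau — Tau by 13–6.
No book is unbeaten: Kappa loses to Alpha; Alpha loses to Sigma; Sigma loses to Tau; Tau loses to Kappa. In particular Kappa → Tau → Sigma → Kappa is a majority cycle — no Condorcet winner exists.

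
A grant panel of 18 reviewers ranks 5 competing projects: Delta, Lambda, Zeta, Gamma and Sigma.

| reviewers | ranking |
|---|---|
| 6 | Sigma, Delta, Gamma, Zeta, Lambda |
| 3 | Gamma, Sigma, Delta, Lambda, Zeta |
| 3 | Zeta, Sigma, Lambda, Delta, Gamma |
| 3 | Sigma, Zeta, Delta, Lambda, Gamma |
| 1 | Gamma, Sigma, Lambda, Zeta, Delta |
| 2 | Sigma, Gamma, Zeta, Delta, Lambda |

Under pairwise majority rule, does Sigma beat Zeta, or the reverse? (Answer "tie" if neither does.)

Sigma

Ballots ranking Sigma above Zeta: 6 + 3 + 3 + 1 + 2 = 15.
Ballots ranking Zeta above Sigma: 18 − 15 = 3.
Sigma wins the head-to-head 15–3.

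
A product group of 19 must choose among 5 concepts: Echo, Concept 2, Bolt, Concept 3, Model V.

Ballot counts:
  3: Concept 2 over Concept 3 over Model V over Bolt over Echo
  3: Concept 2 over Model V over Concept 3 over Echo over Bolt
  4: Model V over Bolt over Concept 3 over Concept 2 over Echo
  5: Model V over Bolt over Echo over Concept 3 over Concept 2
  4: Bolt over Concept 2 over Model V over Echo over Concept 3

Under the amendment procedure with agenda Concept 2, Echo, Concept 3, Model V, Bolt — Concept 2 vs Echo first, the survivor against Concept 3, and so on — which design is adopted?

Bolt

Round 1: Concept 2 vs Echo — 14–5, Concept 2 advances.
Round 2: Concept 2 vs Concept 3 — 10–9, Concept 2 advances.
Round 3: Concept 2 vs Model V — 10–9, Concept 2 advances.
Round 4: Concept 2 vs Bolt — 6–13, Bolt advances.
The agenda winner is Bolt.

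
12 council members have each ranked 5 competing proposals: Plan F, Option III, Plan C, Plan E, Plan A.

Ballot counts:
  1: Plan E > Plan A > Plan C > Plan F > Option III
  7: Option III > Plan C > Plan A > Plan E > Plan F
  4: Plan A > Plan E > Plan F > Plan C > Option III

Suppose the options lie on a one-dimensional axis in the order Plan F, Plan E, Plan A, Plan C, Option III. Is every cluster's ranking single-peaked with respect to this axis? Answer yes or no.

Axis positions: Plan F=1, Plan E=2, Plan A=3, Plan C=4, Option III=5.
Cluster 1 (peak Plan E at position 2): ranking walks positions 2-3-4-1-5, expanding outward from the peak — single-peaked.
Cluster 2 (peak Option III at position 5): ranking walks positions 5-4-3-2-1, expanding outward from the peak — single-peaked.
Cluster 3 (peak Plan A at position 3): ranking walks positions 3-2-1-4-5, expanding outward from the peak — single-peaked.
Every ranking is single-peaked on this axis.

yes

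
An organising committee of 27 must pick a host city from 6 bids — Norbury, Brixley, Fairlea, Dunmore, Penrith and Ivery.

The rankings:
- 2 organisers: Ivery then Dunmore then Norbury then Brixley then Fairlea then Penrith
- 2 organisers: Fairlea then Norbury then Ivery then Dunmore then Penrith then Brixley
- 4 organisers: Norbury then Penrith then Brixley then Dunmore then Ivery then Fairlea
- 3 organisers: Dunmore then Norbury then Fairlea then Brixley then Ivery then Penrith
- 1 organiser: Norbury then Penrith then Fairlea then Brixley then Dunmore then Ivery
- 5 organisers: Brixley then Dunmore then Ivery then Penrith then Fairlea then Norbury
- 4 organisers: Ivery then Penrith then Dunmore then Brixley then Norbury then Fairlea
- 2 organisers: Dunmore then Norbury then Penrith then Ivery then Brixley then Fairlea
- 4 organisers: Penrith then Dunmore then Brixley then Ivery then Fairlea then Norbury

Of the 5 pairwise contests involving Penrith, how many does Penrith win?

2

Penrith against each rival (27 organisers):
Penrith vs Norbury: Norbury, 14–13.
Penrith vs Brixley: Penrith preferred on 2+4+1+4+2+4 = 17 ballots; Penrith wins 17–10.
Penrith vs Fairlea: 4+1+5+4+2+4 = 20 for Penrith, 7 for Fairlea — Penrith by 20–7.
Penrith vs Dunmore: 13 to 14, Dunmore.
Penrith vs Ivery: Penrith preferred on 4+1+2+4 = 11 ballots; Ivery wins 16–11.
Penrith beats Brixley, Fairlea; loses to Norbury, Dunmore, Ivery — 2 pairwise wins.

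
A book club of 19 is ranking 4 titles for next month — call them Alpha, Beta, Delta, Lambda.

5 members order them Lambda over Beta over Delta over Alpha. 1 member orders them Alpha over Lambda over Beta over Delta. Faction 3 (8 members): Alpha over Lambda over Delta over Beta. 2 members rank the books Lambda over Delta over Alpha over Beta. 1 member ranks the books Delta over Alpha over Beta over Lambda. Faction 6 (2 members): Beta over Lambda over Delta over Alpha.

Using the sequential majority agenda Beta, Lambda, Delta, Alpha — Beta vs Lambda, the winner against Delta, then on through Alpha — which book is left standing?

Round 1: Beta vs Lambda — 3–16, Lambda advances.
Round 2: Lambda vs Delta — 18–1, Lambda advances.
Round 3: Lambda vs Alpha — 9–10, Alpha advances.
Alpha survives the agenda.

Alpha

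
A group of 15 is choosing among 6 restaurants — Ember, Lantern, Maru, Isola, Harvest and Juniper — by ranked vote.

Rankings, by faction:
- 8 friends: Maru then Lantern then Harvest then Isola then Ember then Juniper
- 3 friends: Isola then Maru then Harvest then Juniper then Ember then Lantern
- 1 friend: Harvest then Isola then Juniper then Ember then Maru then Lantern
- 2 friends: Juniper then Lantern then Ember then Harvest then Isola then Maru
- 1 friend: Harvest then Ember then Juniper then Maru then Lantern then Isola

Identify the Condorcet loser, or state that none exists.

Pairwise majorities:
Ember vs Lantern: 3+1+1 = 5 for Ember, 10 for Lantern — Lantern by 10–5.
Ember vs Maru: Maru, 11–4.
Ember vs Isola: Isola, 12–3.
Ember vs Harvest: Harvest wins 13–2.
Ember vs Juniper: 9 to 6, Ember.
Lantern vs Maru: Lantern preferred on 2 ballots; Maru wins 13–2.
Lantern vs Isola: Lantern wins 11–4.
Lantern vs Harvest: 10 to 5, Lantern.
Lantern–Juniper: Lantern 8–7.
Maru vs Isola: Maru wins 9–6.
Maru vs Harvest: Maru wins 11–4.
Maru vs Juniper: 8+3 = 11 for Maru, 4 for Juniper — Maru by 11–4.
Isola vs Harvest: Harvest wins 12–3.
Isola–Juniper: Isola 12–3.
Harvest vs Juniper: Harvest, 13–2.
Only Juniper has no wins; Juniper is the Condorcet loser.

Juniper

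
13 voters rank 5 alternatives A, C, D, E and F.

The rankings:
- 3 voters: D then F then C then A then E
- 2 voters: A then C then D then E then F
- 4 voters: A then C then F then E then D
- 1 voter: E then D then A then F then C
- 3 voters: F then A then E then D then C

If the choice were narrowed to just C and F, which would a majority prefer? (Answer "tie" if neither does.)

F

Ballots ranking C above F: 2 + 4 = 6.
Ballots ranking F above C: 13 − 6 = 7.
F wins the head-to-head 7–6.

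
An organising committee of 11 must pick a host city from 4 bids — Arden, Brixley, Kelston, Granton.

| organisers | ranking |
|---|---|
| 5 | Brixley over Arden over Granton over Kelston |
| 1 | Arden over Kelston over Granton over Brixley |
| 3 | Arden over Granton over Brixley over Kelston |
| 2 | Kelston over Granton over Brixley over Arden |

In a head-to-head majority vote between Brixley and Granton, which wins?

Granton

Ballots ranking Brixley above Granton: 5.
Ballots ranking Granton above Brixley: 11 − 5 = 6.
Granton wins the head-to-head 6–5.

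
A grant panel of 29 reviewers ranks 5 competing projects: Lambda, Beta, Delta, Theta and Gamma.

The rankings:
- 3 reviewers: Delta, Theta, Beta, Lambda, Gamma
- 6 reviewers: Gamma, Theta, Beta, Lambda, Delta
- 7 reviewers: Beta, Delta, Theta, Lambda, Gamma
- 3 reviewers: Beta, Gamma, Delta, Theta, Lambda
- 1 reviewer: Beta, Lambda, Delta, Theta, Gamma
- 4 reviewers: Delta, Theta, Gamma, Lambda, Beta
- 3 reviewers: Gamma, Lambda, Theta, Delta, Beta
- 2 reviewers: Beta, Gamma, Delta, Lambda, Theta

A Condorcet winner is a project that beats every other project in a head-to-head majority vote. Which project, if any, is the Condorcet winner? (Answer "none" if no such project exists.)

none

Head-to-head results (29 reviewers):
Lambda vs Beta: Lambda preferred on 4+3 = 7 ballots; Beta wins 22–7.
Lambda vs Delta: 10 to 19, Delta.
Lambda vs Theta: Lambda preferred on 1+3+2 = 6 ballots; Theta wins 23–6.
Lambda vs Gamma: Lambda is ranked higher on 3+7+1 = 11 ballots, Gamma on 18. Gamma wins 18–11.
Beta vs Delta: Beta is ranked higher on 6+7+3+1+2 = 19 ballots, Delta on 10. Beta wins 19–10.
Beta vs Theta: 7+3+1+2 = 13 for Beta, 16 for Theta — Theta by 16–13.
Beta vs Gamma: Beta preferred on 3+7+3+1+2 = 16 ballots; Beta wins 16–13.
Delta vs Theta: 20 to 9, Delta.
Delta vs Gamma: 3+7+1+4 = 15 for Delta, 14 for Gamma — Delta by 15–14.
Theta vs Gamma: Theta is ranked higher on 3+7+1+4 = 15 ballots, Gamma on 14. Theta wins 15–14.
No project is unbeaten: Lambda loses to Beta; Beta loses to Theta; Delta loses to Beta; Theta loses to Delta; Gamma loses to Beta. In particular Beta → Delta → Theta → Beta is a majority cycle — no Condorcet winner exists.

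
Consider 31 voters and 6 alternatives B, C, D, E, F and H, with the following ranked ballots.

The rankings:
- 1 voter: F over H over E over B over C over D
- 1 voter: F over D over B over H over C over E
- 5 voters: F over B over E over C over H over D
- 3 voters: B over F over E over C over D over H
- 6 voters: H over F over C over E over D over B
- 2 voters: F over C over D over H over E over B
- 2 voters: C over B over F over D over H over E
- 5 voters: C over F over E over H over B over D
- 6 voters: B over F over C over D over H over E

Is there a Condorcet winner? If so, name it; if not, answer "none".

F

Pairwise majorities:
B vs C: 16 to 15, B.
B vs D: B is ranked higher on 1+5+3+2+5+6 = 22 ballots, D on 9. B wins 22–9.
B vs E: 17 to 14, B.
B vs F: B is ranked higher on 3+2+6 = 11 ballots, F on 20. F wins 20–11.
B vs H: B preferred on 1+5+3+2+6 = 17 ballots; B wins 17–14.
C vs D: 30 for C, 1 for D — C by 30–1.
C vs E: C preferred on 1+6+2+2+5+6 = 22 ballots; C wins 22–9.
C vs F: C preferred on 2+5 = 7 ballots; F wins 24–7.
C vs H: C is ranked higher on 5+3+2+2+5+6 = 23 ballots, H on 8. C wins 23–8.
D vs E: D preferred on 1+2+2+6 = 11 ballots; E wins 20–11.
D vs F: D preferred on 0 ballots; F wins 31–0.
D vs H: 14 to 17, H.
E vs F: E is ranked higher on 0 ballots, F on 31. F wins 31–0.
E vs H: E is ranked higher on 5+3+5 = 13 ballots, H on 18. H wins 18–13.
F vs H: F preferred on 25 ballots; F wins 25–6.
F wins every pairwise contest, so F is the Condorcet winner.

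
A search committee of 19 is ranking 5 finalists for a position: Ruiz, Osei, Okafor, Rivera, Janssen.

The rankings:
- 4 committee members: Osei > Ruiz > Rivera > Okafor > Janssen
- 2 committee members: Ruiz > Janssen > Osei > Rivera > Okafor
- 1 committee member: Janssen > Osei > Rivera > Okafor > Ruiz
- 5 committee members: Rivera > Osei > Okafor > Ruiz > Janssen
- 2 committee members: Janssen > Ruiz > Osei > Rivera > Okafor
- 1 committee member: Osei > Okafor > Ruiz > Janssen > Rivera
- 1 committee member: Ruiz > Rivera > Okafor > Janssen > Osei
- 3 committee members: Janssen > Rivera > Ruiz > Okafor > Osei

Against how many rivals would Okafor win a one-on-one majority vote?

Okafor against each rival (19 committee members):
Okafor vs Ruiz: Okafor is ranked higher on 1+5+1 = 7 ballots, Ruiz on 12. Ruiz wins 12–7.
Okafor vs Osei: 4 to 15, Osei.
Okafor vs Rivera: Rivera wins 18–1.
Okafor vs Janssen: 11 to 8, Okafor.
Okafor beats Janssen; loses to Ruiz, Osei, Rivera — 1 pairwise win.

1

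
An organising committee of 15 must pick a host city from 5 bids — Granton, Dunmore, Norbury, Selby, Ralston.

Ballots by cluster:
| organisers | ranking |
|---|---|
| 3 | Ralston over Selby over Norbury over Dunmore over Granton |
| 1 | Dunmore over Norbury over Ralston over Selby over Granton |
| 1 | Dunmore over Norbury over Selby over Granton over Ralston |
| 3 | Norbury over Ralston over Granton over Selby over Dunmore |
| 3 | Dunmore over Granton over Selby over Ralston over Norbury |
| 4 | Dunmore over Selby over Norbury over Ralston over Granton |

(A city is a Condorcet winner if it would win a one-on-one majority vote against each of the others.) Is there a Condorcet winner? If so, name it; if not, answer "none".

Check each pair by majority over 15 ballots:
Granton vs Dunmore: Dunmore wins 12–3.
Granton–Norbury: Norbury 12–3.
Granton vs Selby: 6 to 9, Selby.
Granton vs Ralston: 4 to 11, Ralston.
Dunmore vs Norbury: Dunmore is ranked higher on 1+1+3+4 = 9 ballots, Norbury on 6. Dunmore wins 9–6.
Dunmore vs Selby: Dunmore wins 9–6.
Dunmore vs Ralston: Dunmore, 9–6.
Norbury–Selby: Selby 10–5.
Norbury vs Ralston: Norbury, 9–6.
Selby vs Ralston: Selby wins 8–7.
Dunmore beats each of Granton, Norbury, Selby, Ralston — Dunmore is the Condorcet winner.

Dunmore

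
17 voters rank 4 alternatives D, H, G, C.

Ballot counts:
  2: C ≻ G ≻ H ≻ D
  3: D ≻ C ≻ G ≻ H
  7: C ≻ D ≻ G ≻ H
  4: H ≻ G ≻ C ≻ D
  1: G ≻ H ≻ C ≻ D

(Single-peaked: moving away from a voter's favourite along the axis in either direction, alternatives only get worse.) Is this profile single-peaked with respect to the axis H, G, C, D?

Axis positions: H=1, G=2, C=3, D=4.
Ballot type 1 (peak C at position 3): ranking walks positions 3-2-1-4, expanding outward from the peak — single-peaked.
Ballot type 2 (peak D at position 4): ranking walks positions 4-3-2-1, expanding outward from the peak — single-peaked.
Ballot type 3 (peak C at position 3): ranking walks positions 3-4-2-1, expanding outward from the peak — single-peaked.
Ballot type 4 (peak H at position 1): ranking walks positions 1-2-3-4, expanding outward from the peak — single-peaked.
Ballot type 5 (peak G at position 2): ranking walks positions 2-1-3-4, expanding outward from the peak — single-peaked.
Every ranking is single-peaked on this axis.

yes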